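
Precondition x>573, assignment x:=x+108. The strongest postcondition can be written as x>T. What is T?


Formula: sp(P, x:=E) = exists old_x. (x = E[old_x/x]) AND P[old_x/x] (old_x is the value of x before the assignment; eliminate old_x by solving x = E[old_x/x] for old_x)
Step 1: Precondition P: x>573, i.e. old_x > 573
Step 2: Assignment gives x = old_x + 108, so old_x = x - 108
Step 3: Substitute into P: x - 108 > 573
Step 4: Simplify: x > 573+108 = 681

681


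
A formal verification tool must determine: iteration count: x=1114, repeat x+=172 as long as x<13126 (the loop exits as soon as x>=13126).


Step 1: x goes from 1114 toward 13126 by 172; the body runs while x<13126, so iterations = ceil((bound-start)/step)
Step 2: Distance=12012
Step 3: ceil(12012/172)=70

70


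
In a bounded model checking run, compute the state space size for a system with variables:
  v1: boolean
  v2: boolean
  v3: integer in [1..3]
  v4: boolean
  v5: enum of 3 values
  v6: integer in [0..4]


State space = product of domain sizes of all variables.
Domain sizes:
  v1 (boolean): 2
  v2 (boolean): 2
  v3 (integer in [1..3]): 3
  v4 (boolean): 2
  v5 (enum of 3 values): 3
  v6 (integer in [0..4]): 5
Product = 2 * 2 * 3 * 2 * 3 * 5 = 360

360


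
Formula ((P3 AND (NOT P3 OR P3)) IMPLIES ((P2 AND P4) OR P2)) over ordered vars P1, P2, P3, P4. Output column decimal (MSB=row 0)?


Formula: ((P3 AND (NOT P3 OR P3)) IMPLIES ((P2 AND P4) OR P2)) over P1, P2, P3, P4 (16 rows)
Evaluate each row (bits = P1,P2,P3,P4, MSB first):
  row 0 [0000]: ((0 AND (NOT 0 OR 0)) IMPLIES ((0 AND 0) OR 0)) -> 1
  row 1 [0001]: ((0 AND (NOT 0 OR 0)) IMPLIES ((0 AND 1) OR 0)) -> 1
  row 2 [0010]: ((1 AND (NOT 1 OR 1)) IMPLIES ((0 AND 0) OR 0)) -> 0
  row 3 [0011]: ((1 AND (NOT 1 OR 1)) IMPLIES ((0 AND 1) OR 0)) -> 0
  row 4 [0100]: ((0 AND (NOT 0 OR 0)) IMPLIES ((1 AND 0) OR 1)) -> 1
  row 5 [0101]: ((0 AND (NOT 0 OR 0)) IMPLIES ((1 AND 1) OR 1)) -> 1
  row 6 [0110]: ((1 AND (NOT 1 OR 1)) IMPLIES ((1 AND 0) OR 1)) -> 1
  row 7 [0111]: ((1 AND (NOT 1 OR 1)) IMPLIES ((1 AND 1) OR 1)) -> 1
  row 8 [1000]: ((0 AND (NOT 0 OR 0)) IMPLIES ((0 AND 0) OR 0)) -> 1
  row 9 [1001]: ((0 AND (NOT 0 OR 0)) IMPLIES ((0 AND 1) OR 0)) -> 1
  row 10 [1010]: ((1 AND (NOT 1 OR 1)) IMPLIES ((0 AND 0) OR 0)) -> 0
  row 11 [1011]: ((1 AND (NOT 1 OR 1)) IMPLIES ((0 AND 1) OR 0)) -> 0
  row 12 [1100]: ((0 AND (NOT 0 OR 0)) IMPLIES ((1 AND 0) OR 1)) -> 1
  row 13 [1101]: ((0 AND (NOT 0 OR 0)) IMPLIES ((1 AND 1) OR 1)) -> 1
  row 14 [1110]: ((1 AND (NOT 1 OR 1)) IMPLIES ((1 AND 0) OR 1)) -> 1
  row 15 [1111]: ((1 AND (NOT 1 OR 1)) IMPLIES ((1 AND 1) OR 1)) -> 1
Full result column, 4 rows per line (P1,P2 fixed per line; P3,P4 runs 00..11 left to right):
  rows 0-3 [P1,P2=00]: 1100  = hex C
  rows 4-7 [P1,P2=01]: 1111  = hex F
  rows 8-11 [P1,P2=10]: 1100  = hex C
  rows 12-15 [P1,P2=11]: 1111  = hex F
Output column (row 0 .. row 15) = 1100111111001111
Output column grouped in 4s = 1100 1111 1100 1111 = 0xCFCF
Convert to decimal digit by digit (value = value*16 + digit):
  C -> 12
  12*16 + 15 (F) = 207
  207*16 + 12 (C) = 3324
  3324*16 + 15 (F) = 53199
Decimal = 53199

53199


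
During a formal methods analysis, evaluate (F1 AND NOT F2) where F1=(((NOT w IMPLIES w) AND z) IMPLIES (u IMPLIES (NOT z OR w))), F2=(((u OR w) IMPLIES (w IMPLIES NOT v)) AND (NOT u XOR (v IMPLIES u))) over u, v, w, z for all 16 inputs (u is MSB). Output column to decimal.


F1 = (((NOT w IMPLIES w) AND z) IMPLIES (u IMPLIES (NOT z OR w)))
F2 = (((u OR w) IMPLIES (w IMPLIES NOT v)) AND (NOT u XOR (v IMPLIES u)))
Counterexample to F1=>F2 is where F1=1 and F2=0.
Evaluate each row (bits = u,v,w,z, MSB first):
  row 0 [0000]: F1=1 F2=0 -> F1&~F2 -> 1
  row 1 [0001]: F1=1 F2=0 -> F1&~F2 -> 1
  row 2 [0010]: F1=1 F2=0 -> F1&~F2 -> 1
  row 3 [0011]: F1=1 F2=0 -> F1&~F2 -> 1
  row 4 [0100]: F1=1 F2=1 -> F1&~F2 -> 0
  row 5 [0101]: F1=1 F2=1 -> F1&~F2 -> 0
  row 6 [0110]: F1=1 F2=0 -> F1&~F2 -> 1
  row 7 [0111]: F1=1 F2=0 -> F1&~F2 -> 1
  row 8 [1000]: F1=1 F2=1 -> F1&~F2 -> 0
  row 9 [1001]: F1=1 F2=1 -> F1&~F2 -> 0
  row 10 [1010]: F1=1 F2=1 -> F1&~F2 -> 0
  row 11 [1011]: F1=1 F2=1 -> F1&~F2 -> 0
  row 12 [1100]: F1=1 F2=1 -> F1&~F2 -> 0
  row 13 [1101]: F1=1 F2=1 -> F1&~F2 -> 0
  row 14 [1110]: F1=1 F2=0 -> F1&~F2 -> 1
  row 15 [1111]: F1=1 F2=0 -> F1&~F2 -> 1
Full result column, 4 rows per line (u,v fixed per line; w,z runs 00..11 left to right):
  rows 0-3 [u,v=00]: 1111  = hex F
  rows 4-7 [u,v=01]: 0011  = hex 3
  rows 8-11 [u,v=10]: 0000  = hex 0
  rows 12-15 [u,v=11]: 0011  = hex 3
Counterexample vector (row 0 .. row 15) = 1111001100000011
Output column grouped in 4s = 1111 0011 0000 0011 = 0xF303
Convert to decimal digit by digit (value = value*16 + digit):
  F -> 15
  15*16 + 3 = 243
  243*16 + 0 = 3888
  3888*16 + 3 = 62211
Decimal = 62211

62211


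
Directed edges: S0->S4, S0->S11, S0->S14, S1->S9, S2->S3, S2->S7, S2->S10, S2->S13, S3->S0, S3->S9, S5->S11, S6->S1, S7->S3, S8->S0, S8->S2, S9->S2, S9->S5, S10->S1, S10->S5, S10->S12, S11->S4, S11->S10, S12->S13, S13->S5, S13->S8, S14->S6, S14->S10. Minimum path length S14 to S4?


BFS layer-by-layer from S14:
  dist 0: {S14}
  dist 1: {S6, S10}
  dist 2: {S1, S5, S12}
  dist 3: {S9, S11, S13}
  dist 4: {S2, S4, S8}
  -> S4 reached at distance 4
Shortest path length = 4

4


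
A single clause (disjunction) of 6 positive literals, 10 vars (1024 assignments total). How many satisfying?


Step 1: Total=2^10=1024
Step 2: Unsat when all 6 false: 2^4=16
Step 3: Sat=1024-16=1008

1008


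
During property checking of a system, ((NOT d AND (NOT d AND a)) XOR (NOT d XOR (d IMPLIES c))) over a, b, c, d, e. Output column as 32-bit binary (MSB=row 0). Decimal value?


Formula: ((NOT d AND (NOT d AND a)) XOR (NOT d XOR (d IMPLIES c))) over a, b, c, d, e (32 rows)
Evaluate each row (bits = a,b,c,d,e, MSB first):
  row 0 [00000]: ((NOT 0 AND (NOT 0 AND 0)) XOR (NOT 0 XOR (0 IMPLIES 0))) -> 0
  row 1 [00001]: ((NOT 0 AND (NOT 0 AND 0)) XOR (NOT 0 XOR (0 IMPLIES 0))) -> 0
  row 2 [00010]: ((NOT 1 AND (NOT 1 AND 0)) XOR (NOT 1 XOR (1 IMPLIES 0))) -> 0
  row 3 [00011]: ((NOT 1 AND (NOT 1 AND 0)) XOR (NOT 1 XOR (1 IMPLIES 0))) -> 0
  row 4 [00100]: ((NOT 0 AND (NOT 0 AND 0)) XOR (NOT 0 XOR (0 IMPLIES 1))) -> 0
  row 5 [00101]: ((NOT 0 AND (NOT 0 AND 0)) XOR (NOT 0 XOR (0 IMPLIES 1))) -> 0
  row 6 [00110]: ((NOT 1 AND (NOT 1 AND 0)) XOR (NOT 1 XOR (1 IMPLIES 1))) -> 1
  row 7 [00111]: ((NOT 1 AND (NOT 1 AND 0)) XOR (NOT 1 XOR (1 IMPLIES 1))) -> 1
  row 8 [01000]: ((NOT 0 AND (NOT 0 AND 0)) XOR (NOT 0 XOR (0 IMPLIES 0))) -> 0
  row 9 [01001]: ((NOT 0 AND (NOT 0 AND 0)) XOR (NOT 0 XOR (0 IMPLIES 0))) -> 0
  row 10 [01010]: ((NOT 1 AND (NOT 1 AND 0)) XOR (NOT 1 XOR (1 IMPLIES 0))) -> 0
  row 11 [01011]: ((NOT 1 AND (NOT 1 AND 0)) XOR (NOT 1 XOR (1 IMPLIES 0))) -> 0
  row 12 [01100]: ((NOT 0 AND (NOT 0 AND 0)) XOR (NOT 0 XOR (0 IMPLIES 1))) -> 0
  row 13 [01101]: ((NOT 0 AND (NOT 0 AND 0)) XOR (NOT 0 XOR (0 IMPLIES 1))) -> 0
  row 14 [01110]: ((NOT 1 AND (NOT 1 AND 0)) XOR (NOT 1 XOR (1 IMPLIES 1))) -> 1
  row 15 [01111]: ((NOT 1 AND (NOT 1 AND 0)) XOR (NOT 1 XOR (1 IMPLIES 1))) -> 1
  row 16 [10000]: ((NOT 0 AND (NOT 0 AND 1)) XOR (NOT 0 XOR (0 IMPLIES 0))) -> 1
  row 17 [10001]: ((NOT 0 AND (NOT 0 AND 1)) XOR (NOT 0 XOR (0 IMPLIES 0))) -> 1
  row 18 [10010]: ((NOT 1 AND (NOT 1 AND 1)) XOR (NOT 1 XOR (1 IMPLIES 0))) -> 0
  row 19 [10011]: ((NOT 1 AND (NOT 1 AND 1)) XOR (NOT 1 XOR (1 IMPLIES 0))) -> 0
  row 20 [10100]: ((NOT 0 AND (NOT 0 AND 1)) XOR (NOT 0 XOR (0 IMPLIES 1))) -> 1
  row 21 [10101]: ((NOT 0 AND (NOT 0 AND 1)) XOR (NOT 0 XOR (0 IMPLIES 1))) -> 1
  row 22 [10110]: ((NOT 1 AND (NOT 1 AND 1)) XOR (NOT 1 XOR (1 IMPLIES 1))) -> 1
  row 23 [10111]: ((NOT 1 AND (NOT 1 AND 1)) XOR (NOT 1 XOR (1 IMPLIES 1))) -> 1
  row 24 [11000]: ((NOT 0 AND (NOT 0 AND 1)) XOR (NOT 0 XOR (0 IMPLIES 0))) -> 1
  row 25 [11001]: ((NOT 0 AND (NOT 0 AND 1)) XOR (NOT 0 XOR (0 IMPLIES 0))) -> 1
  row 26 [11010]: ((NOT 1 AND (NOT 1 AND 1)) XOR (NOT 1 XOR (1 IMPLIES 0))) -> 0
  row 27 [11011]: ((NOT 1 AND (NOT 1 AND 1)) XOR (NOT 1 XOR (1 IMPLIES 0))) -> 0
  row 28 [11100]: ((NOT 0 AND (NOT 0 AND 1)) XOR (NOT 0 XOR (0 IMPLIES 1))) -> 1
  row 29 [11101]: ((NOT 0 AND (NOT 0 AND 1)) XOR (NOT 0 XOR (0 IMPLIES 1))) -> 1
  row 30 [11110]: ((NOT 1 AND (NOT 1 AND 1)) XOR (NOT 1 XOR (1 IMPLIES 1))) -> 1
  row 31 [11111]: ((NOT 1 AND (NOT 1 AND 1)) XOR (NOT 1 XOR (1 IMPLIES 1))) -> 1
Full result column, 4 rows per line (a,b,c fixed per line; d,e runs 00..11 left to right):
  rows 0-3 [a,b,c=000]: 0000  = hex 0
  rows 4-7 [a,b,c=001]: 0011  = hex 3
  rows 8-11 [a,b,c=010]: 0000  = hex 0
  rows 12-15 [a,b,c=011]: 0011  = hex 3
  rows 16-19 [a,b,c=100]: 1100  = hex C
  rows 20-23 [a,b,c=101]: 1111  = hex F
  rows 24-27 [a,b,c=110]: 1100  = hex C
  rows 28-31 [a,b,c=111]: 1111  = hex F
Output column (row 0 .. row 31) = 00000011000000111100111111001111
Output column grouped in 4s = 0000 0011 0000 0011 1100 1111 1100 1111 = 0x0303CFCF
Convert to decimal digit by digit (value = value*16 + digit):
  0 -> 0
  0*16 + 3 = 3
  3*16 + 0 = 48
  48*16 + 3 = 771
  771*16 + 12 (C) = 12348
  12348*16 + 15 (F) = 197583
  197583*16 + 12 (C) = 3161340
  3161340*16 + 15 (F) = 50581455
Decimal = 50581455

50581455


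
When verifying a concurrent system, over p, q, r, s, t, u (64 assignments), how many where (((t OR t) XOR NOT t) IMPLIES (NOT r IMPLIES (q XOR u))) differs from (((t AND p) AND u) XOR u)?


F1 = (((t OR t) XOR NOT t) IMPLIES (NOT r IMPLIES (q XOR u)))
F2 = (((t AND p) AND u) XOR u)
Evaluate both on each of 64 rows (bits = p,q,r,s,t,u):
  row 0 [000000]: F1=0 F2=0 -> 0
  row 1 [000001]: F1=1 F2=1 -> 0
  row 2 [000010]: F1=0 F2=0 -> 0
  row 3 [000011]: F1=1 F2=1 -> 0
  row 4 [000100]: F1=0 F2=0 -> 0
  (every remaining row is evaluated the same way; all 64 results are listed next)
Full result column, 8 rows per line (p,q,r fixed per line; s,t,u runs 000..111 left to right):
  rows 0-7 [p,q,r=000]: 00000000  (ones: 0)
  rows 8-15 [p,q,r=001]: 10101010  (ones: 4)
  rows 16-23 [p,q,r=010]: 11111111  (ones: 8)
  rows 24-31 [p,q,r=011]: 10101010  (ones: 4)
  rows 32-39 [p,q,r=100]: 00010001  (ones: 2)
  rows 40-47 [p,q,r=101]: 10111011  (ones: 6)
  rows 48-55 [p,q,r=110]: 11101110  (ones: 6)
  rows 56-63 [p,q,r=111]: 10111011  (ones: 6)
Disagreements = 0+4+8+4+2+6+6+6 = 36

36


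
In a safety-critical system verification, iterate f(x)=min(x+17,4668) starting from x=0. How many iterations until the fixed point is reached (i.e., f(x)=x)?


Step 1: x=0, cap=4668, increment=17
Step 2: x grows by 17 each step until capped at 4668; fixed point is x=4668
Step 3: iterations = ceil(4668/17) = 275

275


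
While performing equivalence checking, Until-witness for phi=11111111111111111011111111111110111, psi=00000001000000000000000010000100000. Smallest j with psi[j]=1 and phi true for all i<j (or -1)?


(phi U psi) at 0: need smallest j with psi[j]=1 and phi[i]=1 for all i in [0,j).
Scan from step 0:
  step 0: phi=1, psi=0 -> continue
  step 1: phi=1, psi=0 -> continue
  step 2: phi=1, psi=0 -> continue
  step 3: phi=1, psi=0 -> continue
  step 7: psi=1 and phi held for [0,7) -> witness found
Witness step = 7

7


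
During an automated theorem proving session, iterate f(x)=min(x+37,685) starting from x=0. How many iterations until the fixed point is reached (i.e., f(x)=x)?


Step 1: x=0, cap=685, increment=37
Step 2: x grows by 37 each step until capped at 685; fixed point is x=685
Step 3: iterations = ceil(685/37) = 19

19


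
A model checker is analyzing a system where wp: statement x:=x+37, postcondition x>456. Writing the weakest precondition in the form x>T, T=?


Formula: wp(x:=E, P) = P[E/x] (substitute E for x in postcondition)
Step 1: Postcondition: x>456
Step 2: Substitute x+37 for x: x+37>456
Step 3: Solve for x: x > 456-37 = 419

419


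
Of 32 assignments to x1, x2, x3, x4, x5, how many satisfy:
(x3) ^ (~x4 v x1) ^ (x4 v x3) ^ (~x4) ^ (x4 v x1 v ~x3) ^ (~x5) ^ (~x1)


CNF with 7 clauses over 5 vars (32 assignments).
An assignment satisfies CNF iff every clause has >=1 true literal.
Check each row (bits = x1,x2,x3,x4,x5; clause T/F shown):
  row 0 [00000]: clauses=FTFTTTT -> 0
  row 1 [00001]: clauses=FTFTTFT -> 0
  row 2 [00010]: clauses=FFTFTTT -> 0
  row 3 [00011]: clauses=FFTFTFT -> 0
  row 4 [00100]: clauses=TTTTFTT -> 0
  row 5 [00101]: clauses=TTTTFFT -> 0
  row 6 [00110]: clauses=TFTFTTT -> 0
  row 7 [00111]: clauses=TFTFTFT -> 0
  row 8 [01000]: clauses=FTFTTTT -> 0
  row 9 [01001]: clauses=FTFTTFT -> 0
  row 10 [01010]: clauses=FFTFTTT -> 0
  row 11 [01011]: clauses=FFTFTFT -> 0
  row 12 [01100]: clauses=TTTTFTT -> 0
  row 13 [01101]: clauses=TTTTFFT -> 0
  row 14 [01110]: clauses=TFTFTTT -> 0
  row 15 [01111]: clauses=TFTFTFT -> 0
  row 16 [10000]: clauses=FTFTTTF -> 0
  row 17 [10001]: clauses=FTFTTFF -> 0
  row 18 [10010]: clauses=FTTFTTF -> 0
  row 19 [10011]: clauses=FTTFTFF -> 0
  row 20 [10100]: clauses=TTTTTTF -> 0
  row 21 [10101]: clauses=TTTTTFF -> 0
  row 22 [10110]: clauses=TTTFTTF -> 0
  row 23 [10111]: clauses=TTTFTFF -> 0
  row 24 [11000]: clauses=FTFTTTF -> 0
  row 25 [11001]: clauses=FTFTTFF -> 0
  row 26 [11010]: clauses=FTTFTTF -> 0
  row 27 [11011]: clauses=FTTFTFF -> 0
  row 28 [11100]: clauses=TTTTTTF -> 0
  row 29 [11101]: clauses=TTTTTFF -> 0
  row 30 [11110]: clauses=TTTFTTF -> 0
  row 31 [11111]: clauses=TTTFTFF -> 0
Full result column, 8 rows per line (x1,x2 fixed per line; x3,x4,x5 runs 000..111 left to right):
  rows 0-7 [x1,x2=00]: 00000000  (ones: 0)
  rows 8-15 [x1,x2=01]: 00000000  (ones: 0)
  rows 16-23 [x1,x2=10]: 00000000  (ones: 0)
  rows 24-31 [x1,x2=11]: 00000000  (ones: 0)
Satisfying assignments = 0+0+0+0 = 0

0


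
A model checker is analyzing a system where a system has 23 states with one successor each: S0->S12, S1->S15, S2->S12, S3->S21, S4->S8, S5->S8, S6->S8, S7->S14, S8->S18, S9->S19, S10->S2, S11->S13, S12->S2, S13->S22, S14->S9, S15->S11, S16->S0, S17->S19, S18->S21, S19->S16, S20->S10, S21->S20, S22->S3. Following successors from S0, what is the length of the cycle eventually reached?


Trace from S0 until a state repeats:
  S0 -> S12 -> S2 -> S12
S12 first seen at step 1, revisited at step 3.
Cycle length = 3 - 1 = 2

2


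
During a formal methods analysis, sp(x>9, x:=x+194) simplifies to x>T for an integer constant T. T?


Formula: sp(P, x:=E) = exists old_x. (x = E[old_x/x]) AND P[old_x/x] (old_x is the value of x before the assignment; eliminate old_x by solving x = E[old_x/x] for old_x)
Step 1: Precondition P: x>9, i.e. old_x > 9
Step 2: Assignment gives x = old_x + 194, so old_x = x - 194
Step 3: Substitute into P: x - 194 > 9
Step 4: Simplify: x > 9+194 = 203

203


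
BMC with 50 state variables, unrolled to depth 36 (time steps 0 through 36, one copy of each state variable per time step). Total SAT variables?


BMC unrolls to depth k, creating one copy of each state var for steps 0..k.
Step count = 36 + 1 = 37 (steps 0 through 36)
Vars per step = 50
Total = 50 * 37 = 1850

1850


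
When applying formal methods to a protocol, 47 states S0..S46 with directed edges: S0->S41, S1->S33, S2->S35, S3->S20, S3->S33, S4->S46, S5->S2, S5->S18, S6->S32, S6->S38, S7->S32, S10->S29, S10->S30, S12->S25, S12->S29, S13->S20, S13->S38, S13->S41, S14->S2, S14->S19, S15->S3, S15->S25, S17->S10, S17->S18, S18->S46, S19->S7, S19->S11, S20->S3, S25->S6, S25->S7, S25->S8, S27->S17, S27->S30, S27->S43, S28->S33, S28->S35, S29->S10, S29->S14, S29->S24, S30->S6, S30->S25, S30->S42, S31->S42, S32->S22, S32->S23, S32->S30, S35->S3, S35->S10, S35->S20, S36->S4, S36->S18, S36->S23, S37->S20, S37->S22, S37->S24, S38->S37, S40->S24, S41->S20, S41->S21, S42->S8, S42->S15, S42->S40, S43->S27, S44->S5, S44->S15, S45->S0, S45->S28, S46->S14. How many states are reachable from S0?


BFS from S0:
  layer 0: {S0}
  layer 1: {S41}
  layer 2: {S20, S21}
  layer 3: {S3}
  layer 4: {S33}
Reachable set: {S0, S3, S20, S21, S33, S41}
Count = 6

6


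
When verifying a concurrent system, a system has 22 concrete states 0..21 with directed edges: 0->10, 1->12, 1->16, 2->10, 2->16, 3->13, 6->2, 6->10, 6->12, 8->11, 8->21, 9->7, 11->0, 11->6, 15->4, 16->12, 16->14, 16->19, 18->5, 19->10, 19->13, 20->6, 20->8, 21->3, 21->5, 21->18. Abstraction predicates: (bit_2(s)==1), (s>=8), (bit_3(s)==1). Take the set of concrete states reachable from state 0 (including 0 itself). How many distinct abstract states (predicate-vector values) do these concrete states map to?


BFS from 0:
Concrete reachable: {0, 10}
Abstract via predicates (bit_2(s)==1), (s>=8), (bit_3(s)==1):
  (0,0,0) <- {0}
  (0,1,1) <- {10}
Distinct abstract states = 2

2


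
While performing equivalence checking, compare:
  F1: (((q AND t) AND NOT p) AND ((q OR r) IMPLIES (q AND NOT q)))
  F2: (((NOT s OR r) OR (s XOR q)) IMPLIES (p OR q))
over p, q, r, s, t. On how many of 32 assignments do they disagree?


F1 = (((q AND t) AND NOT p) AND ((q OR r) IMPLIES (q AND NOT q)))
F2 = (((NOT s OR r) OR (s XOR q)) IMPLIES (p OR q))
Evaluate both on each of 32 rows (bits = p,q,r,s,t):
  row 0 [00000]: F1=0 F2=0 -> 0
  row 1 [00001]: F1=0 F2=0 -> 0
  row 2 [00010]: F1=0 F2=0 -> 0
  row 3 [00011]: F1=0 F2=0 -> 0
  row 4 [00100]: F1=0 F2=0 -> 0
  row 5 [00101]: F1=0 F2=0 -> 0
  row 6 [00110]: F1=0 F2=0 -> 0
  row 7 [00111]: F1=0 F2=0 -> 0
  row 8 [01000]: F1=0 F2=1 (differ) -> 1
  row 9 [01001]: F1=0 F2=1 (differ) -> 1
  row 10 [01010]: F1=0 F2=1 (differ) -> 1
  row 11 [01011]: F1=0 F2=1 (differ) -> 1
  row 12 [01100]: F1=0 F2=1 (differ) -> 1
  row 13 [01101]: F1=0 F2=1 (differ) -> 1
  row 14 [01110]: F1=0 F2=1 (differ) -> 1
  row 15 [01111]: F1=0 F2=1 (differ) -> 1
  row 16 [10000]: F1=0 F2=1 (differ) -> 1
  row 17 [10001]: F1=0 F2=1 (differ) -> 1
  row 18 [10010]: F1=0 F2=1 (differ) -> 1
  row 19 [10011]: F1=0 F2=1 (differ) -> 1
  row 20 [10100]: F1=0 F2=1 (differ) -> 1
  row 21 [10101]: F1=0 F2=1 (differ) -> 1
  row 22 [10110]: F1=0 F2=1 (differ) -> 1
  row 23 [10111]: F1=0 F2=1 (differ) -> 1
  row 24 [11000]: F1=0 F2=1 (differ) -> 1
  row 25 [11001]: F1=0 F2=1 (differ) -> 1
  row 26 [11010]: F1=0 F2=1 (differ) -> 1
  row 27 [11011]: F1=0 F2=1 (differ) -> 1
  row 28 [11100]: F1=0 F2=1 (differ) -> 1
  row 29 [11101]: F1=0 F2=1 (differ) -> 1
  row 30 [11110]: F1=0 F2=1 (differ) -> 1
  row 31 [11111]: F1=0 F2=1 (differ) -> 1
Full result column, 8 rows per line (p,q fixed per line; r,s,t runs 000..111 left to right):
  rows 0-7 [p,q=00]: 00000000  (ones: 0)
  rows 8-15 [p,q=01]: 11111111  (ones: 8)
  rows 16-23 [p,q=10]: 11111111  (ones: 8)
  rows 24-31 [p,q=11]: 11111111  (ones: 8)
Disagreements = 0+8+8+8 = 24

24


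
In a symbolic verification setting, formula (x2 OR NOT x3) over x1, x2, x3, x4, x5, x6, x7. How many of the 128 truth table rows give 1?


Formula: (x2 OR NOT x3) over 7 vars (128 rows)
Evaluate each row (x1, x2, x3, x4, x5, x6, x7 as bits, MSB first):
  row 0 [0000000]: (0 OR NOT 0) -> 1
  row 1 [0000001]: (0 OR NOT 0) -> 1
  row 2 [0000010]: (0 OR NOT 0) -> 1
  row 3 [0000011]: (0 OR NOT 0) -> 1
  row 4 [0000100]: (0 OR NOT 0) -> 1
  (every remaining row is evaluated the same way; all 128 results are listed next)
Full result column, 8 rows per line (x1,x2,x3,x4 fixed per line; x5,x6,x7 runs 000..111 left to right):
  rows 0-7 [x1,x2,x3,x4=0000]: 11111111  (ones: 8)
  rows 8-15 [x1,x2,x3,x4=0001]: 11111111  (ones: 8)
  rows 16-23 [x1,x2,x3,x4=0010]: 00000000  (ones: 0)
  rows 24-31 [x1,x2,x3,x4=0011]: 00000000  (ones: 0)
  rows 32-39 [x1,x2,x3,x4=0100]: 11111111  (ones: 8)
  rows 40-47 [x1,x2,x3,x4=0101]: 11111111  (ones: 8)
  rows 48-55 [x1,x2,x3,x4=0110]: 11111111  (ones: 8)
  rows 56-63 [x1,x2,x3,x4=0111]: 11111111  (ones: 8)
  rows 64-71 [x1,x2,x3,x4=1000]: 11111111  (ones: 8)
  rows 72-79 [x1,x2,x3,x4=1001]: 11111111  (ones: 8)
  rows 80-87 [x1,x2,x3,x4=1010]: 00000000  (ones: 0)
  rows 88-95 [x1,x2,x3,x4=1011]: 00000000  (ones: 0)
  rows 96-103 [x1,x2,x3,x4=1100]: 11111111  (ones: 8)
  rows 104-111 [x1,x2,x3,x4=1101]: 11111111  (ones: 8)
  rows 112-119 [x1,x2,x3,x4=1110]: 11111111  (ones: 8)
  rows 120-127 [x1,x2,x3,x4=1111]: 11111111  (ones: 8)
Count of 1-rows = 8+8+0+0+8+8+8+8+8+8+0+0+8+8+8+8 = 96

96


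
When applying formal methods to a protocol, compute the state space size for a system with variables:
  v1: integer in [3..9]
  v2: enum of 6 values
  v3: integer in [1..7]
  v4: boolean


State space = product of domain sizes of all variables.
Domain sizes:
  v1 (integer in [3..9]): 7
  v2 (enum of 6 values): 6
  v3 (integer in [1..7]): 7
  v4 (boolean): 2
Product = 7 * 6 * 7 * 2 = 588

588


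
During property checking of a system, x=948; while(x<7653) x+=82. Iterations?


Step 1: x goes from 948 toward 7653 by 82; the body runs while x<7653, so iterations = ceil((bound-start)/step)
Step 2: Distance=6705
Step 3: ceil(6705/82)=82

82


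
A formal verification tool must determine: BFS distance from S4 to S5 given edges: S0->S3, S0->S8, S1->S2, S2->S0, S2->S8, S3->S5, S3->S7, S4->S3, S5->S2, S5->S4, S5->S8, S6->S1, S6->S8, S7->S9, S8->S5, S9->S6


BFS layer-by-layer from S4:
  dist 0: {S4}
  dist 1: {S3}
  dist 2: {S5, S7}
  -> S5 reached at distance 2
Shortest path length = 2

2


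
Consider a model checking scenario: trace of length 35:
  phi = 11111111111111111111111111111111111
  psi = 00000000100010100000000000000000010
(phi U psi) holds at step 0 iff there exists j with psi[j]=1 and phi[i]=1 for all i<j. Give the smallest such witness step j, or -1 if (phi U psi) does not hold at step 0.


(phi U psi) at 0: need smallest j with psi[j]=1 and phi[i]=1 for all i in [0,j).
Scan from step 0:
  step 0: phi=1, psi=0 -> continue
  step 1: phi=1, psi=0 -> continue
  step 2: phi=1, psi=0 -> continue
  step 3: phi=1, psi=0 -> continue
  step 8: psi=1 and phi held for [0,8) -> witness found
Witness step = 8

8


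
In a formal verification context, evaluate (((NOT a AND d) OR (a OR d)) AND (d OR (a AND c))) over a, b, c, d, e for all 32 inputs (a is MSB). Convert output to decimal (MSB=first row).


Formula: (((NOT a AND d) OR (a OR d)) AND (d OR (a AND c))) over a, b, c, d, e (32 rows)
Evaluate each row (bits = a,b,c,d,e, MSB first):
  row 0 [00000]: (((NOT 0 AND 0) OR (0 OR 0)) AND (0 OR (0 AND 0))) -> 0
  row 1 [00001]: (((NOT 0 AND 0) OR (0 OR 0)) AND (0 OR (0 AND 0))) -> 0
  row 2 [00010]: (((NOT 0 AND 1) OR (0 OR 1)) AND (1 OR (0 AND 0))) -> 1
  row 3 [00011]: (((NOT 0 AND 1) OR (0 OR 1)) AND (1 OR (0 AND 0))) -> 1
  row 4 [00100]: (((NOT 0 AND 0) OR (0 OR 0)) AND (0 OR (0 AND 1))) -> 0
  row 5 [00101]: (((NOT 0 AND 0) OR (0 OR 0)) AND (0 OR (0 AND 1))) -> 0
  row 6 [00110]: (((NOT 0 AND 1) OR (0 OR 1)) AND (1 OR (0 AND 1))) -> 1
  row 7 [00111]: (((NOT 0 AND 1) OR (0 OR 1)) AND (1 OR (0 AND 1))) -> 1
  row 8 [01000]: (((NOT 0 AND 0) OR (0 OR 0)) AND (0 OR (0 AND 0))) -> 0
  row 9 [01001]: (((NOT 0 AND 0) OR (0 OR 0)) AND (0 OR (0 AND 0))) -> 0
  row 10 [01010]: (((NOT 0 AND 1) OR (0 OR 1)) AND (1 OR (0 AND 0))) -> 1
  row 11 [01011]: (((NOT 0 AND 1) OR (0 OR 1)) AND (1 OR (0 AND 0))) -> 1
  row 12 [01100]: (((NOT 0 AND 0) OR (0 OR 0)) AND (0 OR (0 AND 1))) -> 0
  row 13 [01101]: (((NOT 0 AND 0) OR (0 OR 0)) AND (0 OR (0 AND 1))) -> 0
  row 14 [01110]: (((NOT 0 AND 1) OR (0 OR 1)) AND (1 OR (0 AND 1))) -> 1
  row 15 [01111]: (((NOT 0 AND 1) OR (0 OR 1)) AND (1 OR (0 AND 1))) -> 1
  row 16 [10000]: (((NOT 1 AND 0) OR (1 OR 0)) AND (0 OR (1 AND 0))) -> 0
  row 17 [10001]: (((NOT 1 AND 0) OR (1 OR 0)) AND (0 OR (1 AND 0))) -> 0
  row 18 [10010]: (((NOT 1 AND 1) OR (1 OR 1)) AND (1 OR (1 AND 0))) -> 1
  row 19 [10011]: (((NOT 1 AND 1) OR (1 OR 1)) AND (1 OR (1 AND 0))) -> 1
  row 20 [10100]: (((NOT 1 AND 0) OR (1 OR 0)) AND (0 OR (1 AND 1))) -> 1
  row 21 [10101]: (((NOT 1 AND 0) OR (1 OR 0)) AND (0 OR (1 AND 1))) -> 1
  row 22 [10110]: (((NOT 1 AND 1) OR (1 OR 1)) AND (1 OR (1 AND 1))) -> 1
  row 23 [10111]: (((NOT 1 AND 1) OR (1 OR 1)) AND (1 OR (1 AND 1))) -> 1
  row 24 [11000]: (((NOT 1 AND 0) OR (1 OR 0)) AND (0 OR (1 AND 0))) -> 0
  row 25 [11001]: (((NOT 1 AND 0) OR (1 OR 0)) AND (0 OR (1 AND 0))) -> 0
  row 26 [11010]: (((NOT 1 AND 1) OR (1 OR 1)) AND (1 OR (1 AND 0))) -> 1
  row 27 [11011]: (((NOT 1 AND 1) OR (1 OR 1)) AND (1 OR (1 AND 0))) -> 1
  row 28 [11100]: (((NOT 1 AND 0) OR (1 OR 0)) AND (0 OR (1 AND 1))) -> 1
  row 29 [11101]: (((NOT 1 AND 0) OR (1 OR 0)) AND (0 OR (1 AND 1))) -> 1
  row 30 [11110]: (((NOT 1 AND 1) OR (1 OR 1)) AND (1 OR (1 AND 1))) -> 1
  row 31 [11111]: (((NOT 1 AND 1) OR (1 OR 1)) AND (1 OR (1 AND 1))) -> 1
Full result column, 4 rows per line (a,b,c fixed per line; d,e runs 00..11 left to right):
  rows 0-3 [a,b,c=000]: 0011  = hex 3
  rows 4-7 [a,b,c=001]: 0011  = hex 3
  rows 8-11 [a,b,c=010]: 0011  = hex 3
  rows 12-15 [a,b,c=011]: 0011  = hex 3
  rows 16-19 [a,b,c=100]: 0011  = hex 3
  rows 20-23 [a,b,c=101]: 1111  = hex F
  rows 24-27 [a,b,c=110]: 0011  = hex 3
  rows 28-31 [a,b,c=111]: 1111  = hex F
Output column (row 0 .. row 31) = 00110011001100110011111100111111
Output column grouped in 4s = 0011 0011 0011 0011 0011 1111 0011 1111 = 0x33333F3F
Convert to decimal digit by digit (value = value*16 + digit):
  3 -> 3
  3*16 + 3 = 51
  51*16 + 3 = 819
  819*16 + 3 = 13107
  13107*16 + 3 = 209715
  209715*16 + 15 (F) = 3355455
  3355455*16 + 3 = 53687283
  53687283*16 + 15 (F) = 858996543
Decimal = 858996543

858996543


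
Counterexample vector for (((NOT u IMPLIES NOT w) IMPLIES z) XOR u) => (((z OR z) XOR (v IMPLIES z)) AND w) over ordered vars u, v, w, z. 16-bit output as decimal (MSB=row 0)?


F1 = (((NOT u IMPLIES NOT w) IMPLIES z) XOR u)
F2 = (((z OR z) XOR (v IMPLIES z)) AND w)
Counterexample to F1=>F2 is where F1=1 and F2=0.
Evaluate each row (bits = u,v,w,z, MSB first):
  row 0 [0000]: F1=0 F2=0 -> F1&~F2 -> 0
  row 1 [0001]: F1=1 F2=0 -> F1&~F2 -> 1
  row 2 [0010]: F1=1 F2=1 -> F1&~F2 -> 0
  row 3 [0011]: F1=1 F2=0 -> F1&~F2 -> 1
  row 4 [0100]: F1=0 F2=0 -> F1&~F2 -> 0
  row 5 [0101]: F1=1 F2=0 -> F1&~F2 -> 1
  row 6 [0110]: F1=1 F2=0 -> F1&~F2 -> 1
  row 7 [0111]: F1=1 F2=0 -> F1&~F2 -> 1
  row 8 [1000]: F1=1 F2=0 -> F1&~F2 -> 1
  row 9 [1001]: F1=0 F2=0 -> F1&~F2 -> 0
  row 10 [1010]: F1=1 F2=1 -> F1&~F2 -> 0
  row 11 [1011]: F1=0 F2=0 -> F1&~F2 -> 0
  row 12 [1100]: F1=1 F2=0 -> F1&~F2 -> 1
  row 13 [1101]: F1=0 F2=0 -> F1&~F2 -> 0
  row 14 [1110]: F1=1 F2=0 -> F1&~F2 -> 1
  row 15 [1111]: F1=0 F2=0 -> F1&~F2 -> 0
Full result column, 4 rows per line (u,v fixed per line; w,z runs 00..11 left to right):
  rows 0-3 [u,v=00]: 0101  = hex 5
  rows 4-7 [u,v=01]: 0111  = hex 7
  rows 8-11 [u,v=10]: 1000  = hex 8
  rows 12-15 [u,v=11]: 1010  = hex A
Counterexample vector (row 0 .. row 15) = 0101011110001010
Output column grouped in 4s = 0101 0111 1000 1010 = 0x578A
Convert to decimal digit by digit (value = value*16 + digit):
  5 -> 5
  5*16 + 7 = 87
  87*16 + 8 = 1400
  1400*16 + 10 (A) = 22410
Decimal = 22410

22410


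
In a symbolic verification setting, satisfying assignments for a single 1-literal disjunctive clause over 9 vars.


Step 1: Total=2^9=512
Step 2: Unsat when all 1 false: 2^8=256
Step 3: Sat=512-256=256

256


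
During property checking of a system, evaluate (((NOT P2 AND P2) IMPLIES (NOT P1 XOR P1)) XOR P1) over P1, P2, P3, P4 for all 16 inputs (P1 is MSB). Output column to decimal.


Formula: (((NOT P2 AND P2) IMPLIES (NOT P1 XOR P1)) XOR P1) over P1, P2, P3, P4 (16 rows)
Evaluate each row (bits = P1,P2,P3,P4, MSB first):
  row 0 [0000]: (((NOT 0 AND 0) IMPLIES (NOT 0 XOR 0)) XOR 0) -> 1
  row 1 [0001]: (((NOT 0 AND 0) IMPLIES (NOT 0 XOR 0)) XOR 0) -> 1
  row 2 [0010]: (((NOT 0 AND 0) IMPLIES (NOT 0 XOR 0)) XOR 0) -> 1
  row 3 [0011]: (((NOT 0 AND 0) IMPLIES (NOT 0 XOR 0)) XOR 0) -> 1
  row 4 [0100]: (((NOT 1 AND 1) IMPLIES (NOT 0 XOR 0)) XOR 0) -> 1
  row 5 [0101]: (((NOT 1 AND 1) IMPLIES (NOT 0 XOR 0)) XOR 0) -> 1
  row 6 [0110]: (((NOT 1 AND 1) IMPLIES (NOT 0 XOR 0)) XOR 0) -> 1
  row 7 [0111]: (((NOT 1 AND 1) IMPLIES (NOT 0 XOR 0)) XOR 0) -> 1
  row 8 [1000]: (((NOT 0 AND 0) IMPLIES (NOT 1 XOR 1)) XOR 1) -> 0
  row 9 [1001]: (((NOT 0 AND 0) IMPLIES (NOT 1 XOR 1)) XOR 1) -> 0
  row 10 [1010]: (((NOT 0 AND 0) IMPLIES (NOT 1 XOR 1)) XOR 1) -> 0
  row 11 [1011]: (((NOT 0 AND 0) IMPLIES (NOT 1 XOR 1)) XOR 1) -> 0
  row 12 [1100]: (((NOT 1 AND 1) IMPLIES (NOT 1 XOR 1)) XOR 1) -> 0
  row 13 [1101]: (((NOT 1 AND 1) IMPLIES (NOT 1 XOR 1)) XOR 1) -> 0
  row 14 [1110]: (((NOT 1 AND 1) IMPLIES (NOT 1 XOR 1)) XOR 1) -> 0
  row 15 [1111]: (((NOT 1 AND 1) IMPLIES (NOT 1 XOR 1)) XOR 1) -> 0
Full result column, 4 rows per line (P1,P2 fixed per line; P3,P4 runs 00..11 left to right):
  rows 0-3 [P1,P2=00]: 1111  = hex F
  rows 4-7 [P1,P2=01]: 1111  = hex F
  rows 8-11 [P1,P2=10]: 0000  = hex 0
  rows 12-15 [P1,P2=11]: 0000  = hex 0
Output column (row 0 .. row 15) = 1111111100000000
Output column grouped in 4s = 1111 1111 0000 0000 = 0xFF00
Convert to decimal digit by digit (value = value*16 + digit):
  F -> 15
  15*16 + 15 (F) = 255
  255*16 + 0 = 4080
  4080*16 + 0 = 65280
Decimal = 65280

65280


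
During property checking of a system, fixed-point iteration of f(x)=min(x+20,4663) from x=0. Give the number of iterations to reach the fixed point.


Step 1: x=0, cap=4663, increment=20
Step 2: x grows by 20 each step until capped at 4663; fixed point is x=4663
Step 3: iterations = ceil(4663/20) = 234

234


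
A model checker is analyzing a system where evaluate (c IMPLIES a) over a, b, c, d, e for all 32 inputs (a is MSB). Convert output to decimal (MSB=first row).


Formula: (c IMPLIES a) over a, b, c, d, e (32 rows)
Evaluate each row (bits = a,b,c,d,e, MSB first):
  row 0 [00000]: (0 IMPLIES 0) -> 1
  row 1 [00001]: (0 IMPLIES 0) -> 1
  row 2 [00010]: (0 IMPLIES 0) -> 1
  row 3 [00011]: (0 IMPLIES 0) -> 1
  row 4 [00100]: (1 IMPLIES 0) -> 0
  row 5 [00101]: (1 IMPLIES 0) -> 0
  row 6 [00110]: (1 IMPLIES 0) -> 0
  row 7 [00111]: (1 IMPLIES 0) -> 0
  row 8 [01000]: (0 IMPLIES 0) -> 1
  row 9 [01001]: (0 IMPLIES 0) -> 1
  row 10 [01010]: (0 IMPLIES 0) -> 1
  row 11 [01011]: (0 IMPLIES 0) -> 1
  row 12 [01100]: (1 IMPLIES 0) -> 0
  row 13 [01101]: (1 IMPLIES 0) -> 0
  row 14 [01110]: (1 IMPLIES 0) -> 0
  row 15 [01111]: (1 IMPLIES 0) -> 0
  row 16 [10000]: (0 IMPLIES 1) -> 1
  row 17 [10001]: (0 IMPLIES 1) -> 1
  row 18 [10010]: (0 IMPLIES 1) -> 1
  row 19 [10011]: (0 IMPLIES 1) -> 1
  row 20 [10100]: (1 IMPLIES 1) -> 1
  row 21 [10101]: (1 IMPLIES 1) -> 1
  row 22 [10110]: (1 IMPLIES 1) -> 1
  row 23 [10111]: (1 IMPLIES 1) -> 1
  row 24 [11000]: (0 IMPLIES 1) -> 1
  row 25 [11001]: (0 IMPLIES 1) -> 1
  row 26 [11010]: (0 IMPLIES 1) -> 1
  row 27 [11011]: (0 IMPLIES 1) -> 1
  row 28 [11100]: (1 IMPLIES 1) -> 1
  row 29 [11101]: (1 IMPLIES 1) -> 1
  row 30 [11110]: (1 IMPLIES 1) -> 1
  row 31 [11111]: (1 IMPLIES 1) -> 1
Full result column, 4 rows per line (a,b,c fixed per line; d,e runs 00..11 left to right):
  rows 0-3 [a,b,c=000]: 1111  = hex F
  rows 4-7 [a,b,c=001]: 0000  = hex 0
  rows 8-11 [a,b,c=010]: 1111  = hex F
  rows 12-15 [a,b,c=011]: 0000  = hex 0
  rows 16-19 [a,b,c=100]: 1111  = hex F
  rows 20-23 [a,b,c=101]: 1111  = hex F
  rows 24-27 [a,b,c=110]: 1111  = hex F
  rows 28-31 [a,b,c=111]: 1111  = hex F
Output column (row 0 .. row 31) = 11110000111100001111111111111111
Output column grouped in 4s = 1111 0000 1111 0000 1111 1111 1111 1111 = 0xF0F0FFFF
Convert to decimal digit by digit (value = value*16 + digit):
  F -> 15
  15*16 + 0 = 240
  240*16 + 15 (F) = 3855
  3855*16 + 0 = 61680
  61680*16 + 15 (F) = 986895
  986895*16 + 15 (F) = 15790335
  15790335*16 + 15 (F) = 252645375
  252645375*16 + 15 (F) = 4042326015
Decimal = 4042326015

4042326015


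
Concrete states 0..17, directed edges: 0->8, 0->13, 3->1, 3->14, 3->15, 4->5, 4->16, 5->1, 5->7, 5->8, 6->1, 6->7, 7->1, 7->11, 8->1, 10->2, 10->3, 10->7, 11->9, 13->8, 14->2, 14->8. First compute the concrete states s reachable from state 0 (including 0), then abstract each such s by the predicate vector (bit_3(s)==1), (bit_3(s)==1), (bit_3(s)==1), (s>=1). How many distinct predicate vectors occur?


BFS from 0:
Concrete reachable: {0, 1, 8, 13}
Abstract via predicates (bit_3(s)==1), (bit_3(s)==1), (bit_3(s)==1), (s>=1):
  (0,0,0,0) <- {0}
  (0,0,0,1) <- {1}
  (1,1,1,1) <- {8, 13}
Distinct abstract states = 3

3


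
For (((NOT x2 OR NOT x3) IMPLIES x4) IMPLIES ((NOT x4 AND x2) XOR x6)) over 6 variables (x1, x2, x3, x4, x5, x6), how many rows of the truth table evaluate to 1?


Formula: (((NOT x2 OR NOT x3) IMPLIES x4) IMPLIES ((NOT x4 AND x2) XOR x6)) over 6 vars (64 rows)
Evaluate each row (x1, x2, x3, x4, x5, x6 as bits, MSB first):
  row 0 [000000]: (((NOT 0 OR NOT 0) IMPLIES 0) IMPLIES ((NOT 0 AND 0) XOR 0)) -> 1
  row 1 [000001]: (((NOT 0 OR NOT 0) IMPLIES 0) IMPLIES ((NOT 0 AND 0) XOR 1)) -> 1
  row 2 [000010]: (((NOT 0 OR NOT 0) IMPLIES 0) IMPLIES ((NOT 0 AND 0) XOR 0)) -> 1
  row 3 [000011]: (((NOT 0 OR NOT 0) IMPLIES 0) IMPLIES ((NOT 0 AND 0) XOR 1)) -> 1
  row 4 [000100]: (((NOT 0 OR NOT 0) IMPLIES 1) IMPLIES ((NOT 1 AND 0) XOR 0)) -> 0
  (every remaining row is evaluated the same way; all 64 results are listed next)
Full result column, 8 rows per line (x1,x2,x3 fixed per line; x4,x5,x6 runs 000..111 left to right):
  rows 0-7 [x1,x2,x3=000]: 11110101  (ones: 6)
  rows 8-15 [x1,x2,x3=001]: 11110101  (ones: 6)
  rows 16-23 [x1,x2,x3=010]: 11110101  (ones: 6)
  rows 24-31 [x1,x2,x3=011]: 10100101  (ones: 4)
  rows 32-39 [x1,x2,x3=100]: 11110101  (ones: 6)
  rows 40-47 [x1,x2,x3=101]: 11110101  (ones: 6)
  rows 48-55 [x1,x2,x3=110]: 11110101  (ones: 6)
  rows 56-63 [x1,x2,x3=111]: 10100101  (ones: 4)
Count of 1-rows = 6+6+6+4+6+6+6+4 = 44

44


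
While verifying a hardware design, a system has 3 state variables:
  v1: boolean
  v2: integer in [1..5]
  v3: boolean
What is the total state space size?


State space = product of domain sizes of all variables.
Domain sizes:
  v1 (boolean): 2
  v2 (integer in [1..5]): 5
  v3 (boolean): 2
Product = 2 * 5 * 2 = 20

20


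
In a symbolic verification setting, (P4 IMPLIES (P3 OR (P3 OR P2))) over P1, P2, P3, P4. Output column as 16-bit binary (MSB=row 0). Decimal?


Formula: (P4 IMPLIES (P3 OR (P3 OR P2))) over P1, P2, P3, P4 (16 rows)
Evaluate each row (bits = P1,P2,P3,P4, MSB first):
  row 0 [0000]: (0 IMPLIES (0 OR (0 OR 0))) -> 1
  row 1 [0001]: (1 IMPLIES (0 OR (0 OR 0))) -> 0
  row 2 [0010]: (0 IMPLIES (1 OR (1 OR 0))) -> 1
  row 3 [0011]: (1 IMPLIES (1 OR (1 OR 0))) -> 1
  row 4 [0100]: (0 IMPLIES (0 OR (0 OR 1))) -> 1
  row 5 [0101]: (1 IMPLIES (0 OR (0 OR 1))) -> 1
  row 6 [0110]: (0 IMPLIES (1 OR (1 OR 1))) -> 1
  row 7 [0111]: (1 IMPLIES (1 OR (1 OR 1))) -> 1
  row 8 [1000]: (0 IMPLIES (0 OR (0 OR 0))) -> 1
  row 9 [1001]: (1 IMPLIES (0 OR (0 OR 0))) -> 0
  row 10 [1010]: (0 IMPLIES (1 OR (1 OR 0))) -> 1
  row 11 [1011]: (1 IMPLIES (1 OR (1 OR 0))) -> 1
  row 12 [1100]: (0 IMPLIES (0 OR (0 OR 1))) -> 1
  row 13 [1101]: (1 IMPLIES (0 OR (0 OR 1))) -> 1
  row 14 [1110]: (0 IMPLIES (1 OR (1 OR 1))) -> 1
  row 15 [1111]: (1 IMPLIES (1 OR (1 OR 1))) -> 1
Full result column, 4 rows per line (P1,P2 fixed per line; P3,P4 runs 00..11 left to right):
  rows 0-3 [P1,P2=00]: 1011  = hex B
  rows 4-7 [P1,P2=01]: 1111  = hex F
  rows 8-11 [P1,P2=10]: 1011  = hex B
  rows 12-15 [P1,P2=11]: 1111  = hex F
Output column (row 0 .. row 15) = 1011111110111111
Output column grouped in 4s = 1011 1111 1011 1111 = 0xBFBF
Convert to decimal digit by digit (value = value*16 + digit):
  B -> 11
  11*16 + 15 (F) = 191
  191*16 + 11 (B) = 3067
  3067*16 + 15 (F) = 49087
Decimal = 49087

49087


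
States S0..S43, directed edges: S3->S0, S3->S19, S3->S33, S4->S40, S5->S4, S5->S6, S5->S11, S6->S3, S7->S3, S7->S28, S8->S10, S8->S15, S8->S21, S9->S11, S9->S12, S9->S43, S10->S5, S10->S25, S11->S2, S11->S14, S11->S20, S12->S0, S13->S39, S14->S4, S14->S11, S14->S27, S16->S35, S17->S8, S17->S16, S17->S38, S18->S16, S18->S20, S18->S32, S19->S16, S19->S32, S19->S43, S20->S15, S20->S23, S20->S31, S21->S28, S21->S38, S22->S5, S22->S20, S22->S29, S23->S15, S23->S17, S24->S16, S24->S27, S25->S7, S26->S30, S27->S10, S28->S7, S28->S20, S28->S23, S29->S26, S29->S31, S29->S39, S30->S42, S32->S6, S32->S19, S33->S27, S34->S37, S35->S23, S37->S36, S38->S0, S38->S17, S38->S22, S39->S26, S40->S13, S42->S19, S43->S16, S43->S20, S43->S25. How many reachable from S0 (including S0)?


BFS from S0:
  layer 0: {S0}
Reachable set: {S0}
Count = 1

1


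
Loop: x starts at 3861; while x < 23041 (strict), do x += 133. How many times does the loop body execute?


Step 1: x goes from 3861 toward 23041 by 133; the body runs while x<23041, so iterations = ceil((bound-start)/step)
Step 2: Distance=19180
Step 3: ceil(19180/133)=145

145


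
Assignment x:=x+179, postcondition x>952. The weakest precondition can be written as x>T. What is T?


Formula: wp(x:=E, P) = P[E/x] (substitute E for x in postcondition)
Step 1: Postcondition: x>952
Step 2: Substitute x+179 for x: x+179>952
Step 3: Solve for x: x > 952-179 = 773

773


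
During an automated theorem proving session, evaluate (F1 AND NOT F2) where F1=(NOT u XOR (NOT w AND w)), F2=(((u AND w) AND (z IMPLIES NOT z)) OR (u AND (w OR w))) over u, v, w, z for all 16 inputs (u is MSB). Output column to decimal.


F1 = (NOT u XOR (NOT w AND w))
F2 = (((u AND w) AND (z IMPLIES NOT z)) OR (u AND (w OR w)))
Counterexample to F1=>F2 is where F1=1 and F2=0.
Evaluate each row (bits = u,v,w,z, MSB first):
  row 0 [0000]: F1=1 F2=0 -> F1&~F2 -> 1
  row 1 [0001]: F1=1 F2=0 -> F1&~F2 -> 1
  row 2 [0010]: F1=1 F2=0 -> F1&~F2 -> 1
  row 3 [0011]: F1=1 F2=0 -> F1&~F2 -> 1
  row 4 [0100]: F1=1 F2=0 -> F1&~F2 -> 1
  row 5 [0101]: F1=1 F2=0 -> F1&~F2 -> 1
  row 6 [0110]: F1=1 F2=0 -> F1&~F2 -> 1
  row 7 [0111]: F1=1 F2=0 -> F1&~F2 -> 1
  row 8 [1000]: F1=0 F2=0 -> F1&~F2 -> 0
  row 9 [1001]: F1=0 F2=0 -> F1&~F2 -> 0
  row 10 [1010]: F1=0 F2=1 -> F1&~F2 -> 0
  row 11 [1011]: F1=0 F2=1 -> F1&~F2 -> 0
  row 12 [1100]: F1=0 F2=0 -> F1&~F2 -> 0
  row 13 [1101]: F1=0 F2=0 -> F1&~F2 -> 0
  row 14 [1110]: F1=0 F2=1 -> F1&~F2 -> 0
  row 15 [1111]: F1=0 F2=1 -> F1&~F2 -> 0
Full result column, 4 rows per line (u,v fixed per line; w,z runs 00..11 left to right):
  rows 0-3 [u,v=00]: 1111  = hex F
  rows 4-7 [u,v=01]: 1111  = hex F
  rows 8-11 [u,v=10]: 0000  = hex 0
  rows 12-15 [u,v=11]: 0000  = hex 0
Counterexample vector (row 0 .. row 15) = 1111111100000000
Output column grouped in 4s = 1111 1111 0000 0000 = 0xFF00
Convert to decimal digit by digit (value = value*16 + digit):
  F -> 15
  15*16 + 15 (F) = 255
  255*16 + 0 = 4080
  4080*16 + 0 = 65280
Decimal = 65280

65280


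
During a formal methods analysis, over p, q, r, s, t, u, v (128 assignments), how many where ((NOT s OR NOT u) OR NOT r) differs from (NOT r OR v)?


F1 = ((NOT s OR NOT u) OR NOT r)
F2 = (NOT r OR v)
Evaluate both on each of 128 rows (bits = p,q,r,s,t,u,v):
  row 0 [0000000]: F1=1 F2=1 -> 0
  row 1 [0000001]: F1=1 F2=1 -> 0
  row 2 [0000010]: F1=1 F2=1 -> 0
  row 3 [0000011]: F1=1 F2=1 -> 0
  row 4 [0000100]: F1=1 F2=1 -> 0
  (every remaining row is evaluated the same way; all 128 results are listed next)
Full result column, 8 rows per line (p,q,r,s fixed per line; t,u,v runs 000..111 left to right):
  rows 0-7 [p,q,r,s=0000]: 00000000  (ones: 0)
  rows 8-15 [p,q,r,s=0001]: 00000000  (ones: 0)
  rows 16-23 [p,q,r,s=0010]: 10101010  (ones: 4)
  rows 24-31 [p,q,r,s=0011]: 10011001  (ones: 4)
  rows 32-39 [p,q,r,s=0100]: 00000000  (ones: 0)
  rows 40-47 [p,q,r,s=0101]: 00000000  (ones: 0)
  rows 48-55 [p,q,r,s=0110]: 10101010  (ones: 4)
  rows 56-63 [p,q,r,s=0111]: 10011001  (ones: 4)
  rows 64-71 [p,q,r,s=1000]: 00000000  (ones: 0)
  rows 72-79 [p,q,r,s=1001]: 00000000  (ones: 0)
  rows 80-87 [p,q,r,s=1010]: 10101010  (ones: 4)
  rows 88-95 [p,q,r,s=1011]: 10011001  (ones: 4)
  rows 96-103 [p,q,r,s=1100]: 00000000  (ones: 0)
  rows 104-111 [p,q,r,s=1101]: 00000000  (ones: 0)
  rows 112-119 [p,q,r,s=1110]: 10101010  (ones: 4)
  rows 120-127 [p,q,r,s=1111]: 10011001  (ones: 4)
Disagreements = 0+0+4+4+0+0+4+4+0+0+4+4+0+0+4+4 = 32

32


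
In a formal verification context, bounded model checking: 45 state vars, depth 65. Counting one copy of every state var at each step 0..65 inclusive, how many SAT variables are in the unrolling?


BMC unrolls to depth k, creating one copy of each state var for steps 0..k.
Step count = 65 + 1 = 66 (steps 0 through 65)
Vars per step = 45
Total = 45 * 66 = 2970

2970


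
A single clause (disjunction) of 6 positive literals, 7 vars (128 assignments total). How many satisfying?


Step 1: Total=2^7=128
Step 2: Unsat when all 6 false: 2^1=2
Step 3: Sat=128-2=126

126
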